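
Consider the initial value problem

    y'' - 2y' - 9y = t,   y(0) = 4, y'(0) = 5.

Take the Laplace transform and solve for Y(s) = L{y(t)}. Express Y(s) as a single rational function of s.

Y(s) = (4*s^3 - 3*s^2 + 1)/(s^4 - 2*s^3 - 9*s^2)

Apply the Laplace transform to the equation.
Using L{y''} = s^2 Y - s·y(0) - y'(0) and L{y'} = sY - y(0), with y(0) = 4, y'(0) = 5, the left side becomes (s^2 - 2*s - 9)Y - (4*s - 3).
The right side is L{t} = s^(-2).
So (s^2 - 2*s - 9)Y = s^(-2) + (4*s - 3).
Isolate Y and clear denominators.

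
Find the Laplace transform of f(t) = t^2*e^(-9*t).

L{e^(-9t)} = 1/(s + 9).
Then apply L{t^2·g(t)} = (-1)^2 d^2/ds^2[H(s)] with H(s) = 1/(s + 9):
differentiating 2 times and applying the sign gives 2/(s + 9)^3.

2/(s + 9)^3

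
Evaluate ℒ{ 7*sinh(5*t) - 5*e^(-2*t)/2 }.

Apply the Laplace transform termwise.
(-5/2)·[L{e^(-2t)} = 1/(s + 2)]; (7)·[L{sinh(5t)} = 5/(s^2 - 25)].

35/(s^2 - 25) - 5/(2*(s + 2))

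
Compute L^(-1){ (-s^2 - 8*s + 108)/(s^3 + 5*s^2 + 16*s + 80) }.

Factor the denominator: s^3 + 5*s^2 + 16*s + 80 = (s + 5)*(s^2 + 16).
Partial fraction decomposition gives [3/(s + 5)] + [-4*s/(s^2 + 16)] + [12/(s^2 + 16)].
Invert each term: 3/(s + 5) ↔ 3e^(-5t); -4·s/(s^2 + 16) ↔ -4cos(4t); 3·4/(s^2 + 16) ↔ 3sin(4t).

3*sin(4*t) - 4*cos(4*t) + 3*exp(-5*t)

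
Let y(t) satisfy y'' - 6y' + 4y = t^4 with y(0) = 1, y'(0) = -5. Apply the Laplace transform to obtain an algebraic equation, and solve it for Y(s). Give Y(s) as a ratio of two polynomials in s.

Y(s) = (s^6 - 11*s^5 + 24)/(s^7 - 6*s^6 + 4*s^5)

Take the Laplace transform of both sides.
Using L{y''} = s^2 Y - s·y(0) - y'(0) and L{y'} = sY - y(0), with y(0) = 1, y'(0) = -5, the left side becomes (s^2 - 6*s + 4)Y - (s - 11).
The right side is L{t^4} = 24/s^5.
So (s^2 - 6*s + 4)Y = 24/s^5 + (s - 11).
Divide through and combine into a single rational function.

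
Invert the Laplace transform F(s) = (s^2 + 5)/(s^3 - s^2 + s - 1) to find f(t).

f(t) = 3*exp(t) - 2*sin(t) - 2*cos(t)

Factor the denominator: s^3 - s^2 + s - 1 = (s - 1)*(s^2 + 1).
Partial fraction decomposition gives [3/(s - 1)] + [-2*s/(s^2 + 1)] + [-2/(s^2 + 1)].
Invert each term: 3/(s - 1) ↔ 3e^(t); -2·s/(s^2 + 1) ↔ -2cos(t); -2·1/(s^2 + 1) ↔ -2sin(t).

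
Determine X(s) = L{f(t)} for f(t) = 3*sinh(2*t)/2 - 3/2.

X(s) = 3/(s^2 - 4) - 3/(2*s)

By linearity of the Laplace transform, transform each term separately.
(3/2)·[L{sinh(2t)} = 2/(s^2 - 4)]; L{-3/2} = (-3/2)/s.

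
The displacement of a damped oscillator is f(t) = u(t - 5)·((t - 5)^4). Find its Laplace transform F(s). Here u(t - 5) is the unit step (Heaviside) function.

By the second shifting theorem, L{u(t - c)·g(t - c)} = e^(-cs)·G(s) with c = 5 and G(s) = L{g(t)}.
L{t^4} = 4!/s^5 = 24/s^5.

F(s) = 24*exp(-5*s)/s^5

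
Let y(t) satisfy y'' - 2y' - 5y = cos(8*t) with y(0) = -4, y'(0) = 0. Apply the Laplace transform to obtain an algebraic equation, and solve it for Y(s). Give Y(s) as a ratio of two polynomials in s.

Y(s) = (-4*s^3 + 8*s^2 - 255*s + 512)/(s^4 - 2*s^3 + 59*s^2 - 128*s - 320)

Apply the Laplace transform to the equation.
Using L{y''} = s^2 Y - s·y(0) - y'(0) and L{y'} = sY - y(0), with y(0) = -4, y'(0) = 0, the left side becomes (s^2 - 2*s - 5)Y - (-4*s + 8).
The right side is L{cos(8*t)} = s/(s^2 + 64).
So (s^2 - 2*s - 5)Y = s/(s^2 + 64) + (-4*s + 8).
Divide through and combine into a single rational function.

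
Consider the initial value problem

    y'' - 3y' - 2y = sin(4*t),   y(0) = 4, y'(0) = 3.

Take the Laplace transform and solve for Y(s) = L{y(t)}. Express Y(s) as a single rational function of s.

Y(s) = (4*s^3 - 9*s^2 + 64*s - 140)/(s^4 - 3*s^3 + 14*s^2 - 48*s - 32)

Apply the Laplace transform to the equation.
Using L{y''} = s^2 Y - s·y(0) - y'(0) and L{y'} = sY - y(0), with y(0) = 4, y'(0) = 3, the left side becomes (s^2 - 3*s - 2)Y - (4*s - 9).
The right side is L{sin(4*t)} = 4/(s^2 + 16).
So (s^2 - 3*s - 2)Y = 4/(s^2 + 16) + (4*s - 9).
Solve for Y(s) and write it as one ratio of polynomials.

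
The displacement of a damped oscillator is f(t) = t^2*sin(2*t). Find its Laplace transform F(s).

L{sin(2t)} = 2/(s^2 + 4).
Then apply L{t^2·g(t)} = (-1)^2 d^2/ds^2[G(s)] with G(s) = 2/(s^2 + 4):
differentiating 2 times and applying the sign gives 4*(3*s^2 - 4)/(s^2 + 4)^3.

F(s) = 4*(3*s^2 - 4)/(s^2 + 4)^3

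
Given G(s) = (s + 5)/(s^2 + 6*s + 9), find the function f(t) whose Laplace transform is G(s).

f(t) = 2*t*exp(-3*t) + exp(-3*t)

Factor the denominator: s^2 + 6*s + 9 = (s + 3)^2.
Partial fraction decomposition gives [1/(s + 3)] + [2/(s + 3)^2].
Invert each term: 1/(s + 3) ↔ e^(-3t); 2/(s + 3)^2 ↔ 2t·e^(-3t).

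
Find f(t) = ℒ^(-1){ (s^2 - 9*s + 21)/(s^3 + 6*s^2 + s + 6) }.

f(t) = 3*sin(t) - 2*cos(t) + 3*exp(-6*t)

Factor the denominator: s^3 + 6*s^2 + s + 6 = (s + 6)*(s^2 + 1).
Partial fraction decomposition gives [3/(s + 6)] + [-2*s/(s^2 + 1)] + [3/(s^2 + 1)].
Invert each term: 3/(s + 6) ↔ 3e^(-6t); -2·s/(s^2 + 1) ↔ -2cos(t); 3·1/(s^2 + 1) ↔ 3sin(t).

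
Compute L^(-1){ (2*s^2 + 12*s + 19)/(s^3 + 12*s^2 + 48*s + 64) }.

Factor the denominator: s^3 + 12*s^2 + 48*s + 64 = (s + 4)^3.
Partial fraction decomposition gives [2/(s + 4)] + [-4/(s + 4)^2] + [3/(s + 4)^3].
Invert each term: 2/(s + 4) ↔ 2e^(-4t); -4/(s + 4)^2 ↔ -4t·e^(-4t); 3/(s + 4)^3 ↔ (3/2)t^2·e^(-4t).

3*t^2*exp(-4*t)/2 - 4*t*exp(-4*t) + 2*exp(-4*t)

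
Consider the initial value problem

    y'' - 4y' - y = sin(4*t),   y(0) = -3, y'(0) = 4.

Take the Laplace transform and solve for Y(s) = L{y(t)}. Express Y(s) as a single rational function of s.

Y(s) = (-3*s^3 + 16*s^2 - 48*s + 260)/(s^4 - 4*s^3 + 15*s^2 - 64*s - 16)

Take the Laplace transform of both sides.
The derivative rules (L{y''} = s^2 Y - s·y(0) - y'(0) and L{y'} = sY - y(0), with y(0) = -3, y'(0) = 4) turn the left side into (s^2 - 4*s - 1)Y - (-3*s + 16).
The right side is L{sin(4*t)} = 4/(s^2 + 16).
So (s^2 - 4*s - 1)Y = 4/(s^2 + 16) + (-3*s + 16).
Solve for Y(s) and write it as one ratio of polynomials.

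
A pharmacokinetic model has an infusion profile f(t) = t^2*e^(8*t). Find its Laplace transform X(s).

X(s) = 2/(s - 8)^3

L{e^(8t)} = 1/(s - 8).
Then apply L{t^2·g(t)} = (-1)^2 d^2/ds^2[G(s)] with G(s) = 1/(s - 8):
differentiating 2 times and applying the sign gives 2/(s - 8)^3.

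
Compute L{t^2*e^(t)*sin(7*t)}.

L{sin(7t)} = 7/(s^2 + 49).
Multiplying by e^(t) shifts s → s - 1, so L{e^(t)*sin(7*t)} = 7/((s - 1)^2 + 49).
Then apply L{t^2·g(t)} = (-1)^2 d^2/ds^2[G(s)] with G(s) = 7/((s - 1)^2 + 49):
differentiating 2 times and applying the sign gives 14*(3*s^2 - 6*s - 46)/(s^2 - 2*s + 50)^3.

14*(3*s^2 - 6*s - 46)/(s^2 - 2*s + 50)^3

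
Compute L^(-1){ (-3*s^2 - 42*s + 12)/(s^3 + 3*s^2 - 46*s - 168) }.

Factor the denominator: s^3 + 3*s^2 - 46*s - 168 = (s - 7)*(s + 4)*(s + 6).
Partial fraction decomposition gives [-3/(s - 7)] + [-6/(s + 4)] + [6/(s + 6)].
Invert each term: -3/(s - 7) ↔ -3e^(7t); -6/(s + 4) ↔ -6e^(-4t); 6/(s + 6) ↔ 6e^(-6t).

-3*exp(7*t) - 6*exp(-4*t) + 6*exp(-6*t)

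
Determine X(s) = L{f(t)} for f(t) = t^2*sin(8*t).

L{sin(8t)} = 8/(s^2 + 64).
Then apply L{t^2·g(t)} = (-1)^2 d^2/ds^2[G(s)] with G(s) = 8/(s^2 + 64):
differentiating 2 times and applying the sign gives 16*(3*s^2 - 64)/(s^2 + 64)^3.

X(s) = 16*(3*s^2 - 64)/(s^2 + 64)^3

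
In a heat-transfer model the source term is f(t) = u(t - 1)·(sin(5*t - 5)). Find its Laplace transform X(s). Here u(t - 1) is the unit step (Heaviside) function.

By the second shifting theorem, L{u(t - c)·g(t - c)} = e^(-cs)·G(s) with c = 1 and G(s) = L{g(t)}.
L{sin(5t)} = 5/(s^2 + 25).

X(s) = 5*exp(-s)/(s^2 + 25)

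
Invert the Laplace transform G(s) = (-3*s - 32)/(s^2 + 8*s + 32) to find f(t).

f(t) = -5*exp(-4*t)*sin(4*t) - 3*exp(-4*t)*cos(4*t)

Complete the square in the denominator: s^2 + 8*s + 32 = (s + 4)^2 + 4^2.
Split the numerator to match: -3*s - 32 = -3·(s + 4) - 5·4.
Invert each term: -3·(s + 4)/((s + 4)^2 + 16) ↔ -3e^(-4t)cos(4t); -5·4/((s + 4)^2 + 16) ↔ -5e^(-4t)sin(4t).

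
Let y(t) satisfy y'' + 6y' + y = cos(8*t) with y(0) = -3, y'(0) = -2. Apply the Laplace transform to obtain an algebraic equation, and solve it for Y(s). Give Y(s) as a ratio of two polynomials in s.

Take the Laplace transform of both sides.
The derivative rules (L{y''} = s^2 Y - s·y(0) - y'(0) and L{y'} = sY - y(0), with y(0) = -3, y'(0) = -2) turn the left side into (s^2 + 6*s + 1)Y - (-3*s - 20).
The right side is L{cos(8*t)} = s/(s^2 + 64).
So (s^2 + 6*s + 1)Y = s/(s^2 + 64) + (-3*s - 20).
Solve for Y(s) and write it as one ratio of polynomials.

Y(s) = (-3*s^3 - 20*s^2 - 191*s - 1280)/(s^4 + 6*s^3 + 65*s^2 + 384*s + 64)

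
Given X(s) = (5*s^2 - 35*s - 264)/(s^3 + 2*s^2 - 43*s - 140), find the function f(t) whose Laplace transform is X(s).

Factor the denominator: s^3 + 2*s^2 - 43*s - 140 = (s - 7)*(s + 4)*(s + 5).
Partial fraction decomposition gives [-2/(s - 7)] + [4/(s + 4)] + [3/(s + 5)].
Invert each term: -2/(s - 7) ↔ -2e^(7t); 4/(s + 4) ↔ 4e^(-4t); 3/(s + 5) ↔ 3e^(-5t).

f(t) = -2*exp(7*t) + 4*exp(-4*t) + 3*exp(-5*t)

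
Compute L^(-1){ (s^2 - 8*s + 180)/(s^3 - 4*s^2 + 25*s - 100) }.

Factor the denominator: s^3 - 4*s^2 + 25*s - 100 = (s - 4)*(s^2 + 25).
Partial fraction decomposition gives [4/(s - 4)] + [-3*s/(s^2 + 25)] + [-20/(s^2 + 25)].
Invert each term: 4/(s - 4) ↔ 4e^(4t); -3·s/(s^2 + 25) ↔ -3cos(5t); -4·5/(s^2 + 25) ↔ -4sin(5t).

4*exp(4*t) - 4*sin(5*t) - 3*cos(5*t)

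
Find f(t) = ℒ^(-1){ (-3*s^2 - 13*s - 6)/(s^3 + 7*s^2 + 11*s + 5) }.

Factor the denominator: s^3 + 7*s^2 + 11*s + 5 = (s + 1)^2*(s + 5).
Partial fraction decomposition gives [-2/(s + 1)] + [(s + 1)^(-2)] + [-1/(s + 5)].
Invert each term: -2/(s + 1) ↔ -2e^(-t); 1/(s + 1)^2 ↔ t·e^(-t); -1/(s + 5) ↔ -e^(-5t).

f(t) = t*exp(-t) - 2*exp(-t) - exp(-5*t)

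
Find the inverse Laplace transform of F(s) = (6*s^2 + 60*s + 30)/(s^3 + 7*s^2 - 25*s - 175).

4*exp(5*t) + 6*exp(-5*t) - 4*exp(-7*t)

Factor the denominator: s^3 + 7*s^2 - 25*s - 175 = (s - 5)*(s + 5)*(s + 7).
Partial fraction decomposition gives [-4/(s + 7)] + [4/(s - 5)] + [6/(s + 5)].
Invert each term: -4/(s + 7) ↔ -4e^(-7t); 4/(s - 5) ↔ 4e^(5t); 6/(s + 5) ↔ 6e^(-5t).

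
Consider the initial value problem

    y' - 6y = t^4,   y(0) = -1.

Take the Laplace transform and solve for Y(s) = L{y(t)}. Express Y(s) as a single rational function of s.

Laplace-transform each side.
Using L{y'} = sY - y(0) = sY - (-1), the left side becomes (s - 6)Y - (-1).
The right side is L{t^4} = 24/s^5.
So (s - 6)Y = 24/s^5 + (-1).
Divide through and combine into a single rational function.

Y(s) = (-s^5 + 24)/(s^6 - 6*s^5)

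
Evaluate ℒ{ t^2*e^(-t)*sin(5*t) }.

10*(3*s^2 + 6*s - 22)/(s^2 + 2*s + 26)^3

L{sin(5t)} = 5/(s^2 + 25).
Multiplying by e^(-t) shifts s → s + 1, so L{e^(-t)*sin(5*t)} = 5/((s + 1)^2 + 25).
Then apply L{t^2·g(t)} = (-1)^2 d^2/ds^2[H(s)] with H(s) = 5/((s + 1)^2 + 25):
differentiating 2 times and applying the sign gives 10*(3*s^2 + 6*s - 22)/(s^2 + 2*s + 26)^3.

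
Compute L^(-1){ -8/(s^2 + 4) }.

-4*sin(2*t)

Since L{sin(2t)} = 2/(s^2 + 4), the inverse is sin(2*t), scaled by -4.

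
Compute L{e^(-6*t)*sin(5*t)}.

L{sin(5t)} = 5/(s^2 + 25).
By the first shifting theorem, multiplying by e^(-6t) replaces s with s + 6.

5/((s + 6)^2 + 25)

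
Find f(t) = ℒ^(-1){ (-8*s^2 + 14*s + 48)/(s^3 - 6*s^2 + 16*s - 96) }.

Factor the denominator: s^3 - 6*s^2 + 16*s - 96 = (s - 6)*(s^2 + 16).
Partial fraction decomposition gives [-3/(s - 6)] + [-5*s/(s^2 + 16)] + [-16/(s^2 + 16)].
Invert each term: -3/(s - 6) ↔ -3e^(6t); -5·s/(s^2 + 16) ↔ -5cos(4t); -4·4/(s^2 + 16) ↔ -4sin(4t).

f(t) = -3*exp(6*t) - 4*sin(4*t) - 5*cos(4*t)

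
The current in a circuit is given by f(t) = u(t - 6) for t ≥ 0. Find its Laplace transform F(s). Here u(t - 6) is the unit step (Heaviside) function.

F(s) = exp(-6*s)/s

By the second shifting theorem, L{u(t - c)·g(t - c)} = e^(-cs)·G(s) with c = 6 and G(s) = L{g(t)}.
L{1} = 1/s.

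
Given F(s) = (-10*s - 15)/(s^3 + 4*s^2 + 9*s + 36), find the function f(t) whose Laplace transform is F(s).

f(t) = -2*sin(3*t) - cos(3*t) + exp(-4*t)

Factor the denominator: s^3 + 4*s^2 + 9*s + 36 = (s + 4)*(s^2 + 9).
Partial fraction decomposition gives [1/(s + 4)] + [-s/(s^2 + 9)] + [-6/(s^2 + 9)].
Invert each term: 1/(s + 4) ↔ e^(-4t); -1·s/(s^2 + 9) ↔ -cos(3t); -2·3/(s^2 + 9) ↔ -2sin(3t).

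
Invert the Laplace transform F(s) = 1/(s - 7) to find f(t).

Since L{e^(7t)} = 1/(s - 7), the inverse is e^(7*t).

f(t) = exp(7*t)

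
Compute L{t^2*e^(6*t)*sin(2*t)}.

4*(3*s^2 - 36*s + 104)/(s^2 - 12*s + 40)^3

L{sin(2t)} = 2/(s^2 + 4).
Multiplying by e^(6t) shifts s → s - 6, so L{e^(6*t)*sin(2*t)} = 2/((s - 6)^2 + 4).
Then apply L{t^2·g(t)} = (-1)^2 d^2/ds^2[G(s)] with G(s) = 2/((s - 6)^2 + 4):
differentiating 2 times and applying the sign gives 4*(3*s^2 - 36*s + 104)/(s^2 - 12*s + 40)^3.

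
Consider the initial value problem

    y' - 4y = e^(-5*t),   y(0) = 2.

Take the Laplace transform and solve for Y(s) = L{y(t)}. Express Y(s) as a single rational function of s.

Y(s) = (2*s + 11)/(s^2 + s - 20)

Laplace-transform each side.
The derivative rules (L{y'} = sY - y(0) = sY - 2) turn the left side into (s - 4)Y - (2).
The right side is L{e^(-5*t)} = 1/(s + 5).
So (s - 4)Y = 1/(s + 5) + (2).
Solve for Y(s) and write it as one ratio of polynomials.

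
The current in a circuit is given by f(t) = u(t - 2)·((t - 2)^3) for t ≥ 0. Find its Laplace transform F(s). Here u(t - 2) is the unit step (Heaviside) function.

By the second shifting theorem, L{u(t - c)·g(t - c)} = e^(-cs)·G(s) with c = 2 and G(s) = L{g(t)}.
L{t^3} = 3!/s^4 = 6/s^4.

F(s) = 6*exp(-2*s)/s^4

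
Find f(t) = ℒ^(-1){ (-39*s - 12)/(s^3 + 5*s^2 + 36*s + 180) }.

Factor the denominator: s^3 + 5*s^2 + 36*s + 180 = (s + 5)*(s^2 + 36).
Partial fraction decomposition gives [3/(s + 5)] + [-3*s/(s^2 + 36)] + [-24/(s^2 + 36)].
Invert each term: 3/(s + 5) ↔ 3e^(-5t); -3·s/(s^2 + 36) ↔ -3cos(6t); -4·6/(s^2 + 36) ↔ -4sin(6t).

f(t) = -4*sin(6*t) - 3*cos(6*t) + 3*exp(-5*t)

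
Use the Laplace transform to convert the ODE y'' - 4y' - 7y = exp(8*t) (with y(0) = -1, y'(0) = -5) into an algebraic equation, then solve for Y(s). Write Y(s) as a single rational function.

Y(s) = (-s^2 + 7*s + 9)/(s^3 - 12*s^2 + 25*s + 56)

Apply the Laplace transform to the equation.
Using L{y''} = s^2 Y - s·y(0) - y'(0) and L{y'} = sY - y(0), with y(0) = -1, y'(0) = -5, the left side becomes (s^2 - 4*s - 7)Y - (-s - 1).
The right side is L{exp(8*t)} = 1/(s - 8).
So (s^2 - 4*s - 7)Y = 1/(s - 8) + (-s - 1).
Divide through and combine into a single rational function.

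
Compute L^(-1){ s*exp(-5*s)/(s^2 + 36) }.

Heaviside(t - 5)*(cos(6*t - 30))

The factor e^(-5s) signals a time shift by c = 5 (second shifting theorem).
L{cos(6t)} = s/(s^2 + 36), so L^-1{s/(s^2 + 36)} = cos(6*t).
Hence the inverse is u(t - 5) times that function evaluated at t - 5.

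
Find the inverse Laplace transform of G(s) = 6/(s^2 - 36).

Since L{sinh(6t)} = 6/(s^2 - 36), the inverse is sinh(6*t).

sinh(6*t)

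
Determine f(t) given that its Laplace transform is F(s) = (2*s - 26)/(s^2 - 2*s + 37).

Complete the square in the denominator: s^2 - 2*s + 37 = (s - 1)^2 + 6^2.
Split the numerator to match: 2*s - 26 = 2·(s - 1) - 4·6.
Invert each term: 2·(s - 1)/((s - 1)^2 + 36) ↔ 2e^(t)cos(6t); -4·6/((s - 1)^2 + 36) ↔ -4e^(t)sin(6t).

f(t) = -4*exp(t)*sin(6*t) + 2*exp(t)*cos(6*t)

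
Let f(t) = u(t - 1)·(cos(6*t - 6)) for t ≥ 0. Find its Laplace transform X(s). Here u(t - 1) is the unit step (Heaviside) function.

X(s) = s*exp(-s)/(s^2 + 36)

By the second shifting theorem, L{u(t - c)·g(t - c)} = e^(-cs)·G(s) with c = 1 and G(s) = L{g(t)}.
L{cos(6t)} = s/(s^2 + 36).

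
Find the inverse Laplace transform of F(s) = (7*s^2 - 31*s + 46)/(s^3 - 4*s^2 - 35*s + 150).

Factor the denominator: s^3 - 4*s^2 - 35*s + 150 = (s - 5)^2*(s + 6).
Partial fraction decomposition gives [3/(s - 5)] + [6/(s - 5)^2] + [4/(s + 6)].
Invert each term: 3/(s - 5) ↔ 3e^(5t); 6/(s - 5)^2 ↔ 6t·e^(5t); 4/(s + 6) ↔ 4e^(-6t).

6*t*exp(5*t) + 3*exp(5*t) + 4*exp(-6*t)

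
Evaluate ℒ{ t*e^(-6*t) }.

L{e^(-6t)} = 1/(s + 6).
Then apply L{t·g(t)} = -d/ds[G(s)] with G(s) = 1/(s + 6):
differentiating 1 time and applying the sign gives (s + 6)^(-2).

(s + 6)^(-2)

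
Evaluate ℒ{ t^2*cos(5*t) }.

L{cos(5t)} = s/(s^2 + 25).
Then apply L{t^2·g(t)} = (-1)^2 d^2/ds^2[G(s)] with G(s) = s/(s^2 + 25):
differentiating 2 times and applying the sign gives 2*s*(s^2 - 75)/(s^2 + 25)^3.

2*s*(s^2 - 75)/(s^2 + 25)^3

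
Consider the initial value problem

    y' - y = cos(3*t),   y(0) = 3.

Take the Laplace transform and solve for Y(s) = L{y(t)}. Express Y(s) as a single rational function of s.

Y(s) = (3*s^2 + s + 27)/(s^3 - s^2 + 9*s - 9)

Take the Laplace transform of both sides.
The derivative rules (L{y'} = sY - y(0) = sY - 3) turn the left side into (s - 1)Y - (3).
The right side is L{cos(3*t)} = s/(s^2 + 9).
So (s - 1)Y = s/(s^2 + 9) + (3).
Solve for Y(s) and write it as one ratio of polynomials.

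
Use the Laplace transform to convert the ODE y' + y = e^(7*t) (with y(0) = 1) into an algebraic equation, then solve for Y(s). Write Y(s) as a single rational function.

Y(s) = (s - 6)/(s^2 - 6*s - 7)

Laplace-transform each side.
With L{y'} = sY - y(0) = sY - 1: the LHS transforms to (s + 1)Y - (1).
The right side is L{e^(7*t)} = 1/(s - 7).
So (s + 1)Y = 1/(s - 7) + (1).
Isolate Y and clear denominators.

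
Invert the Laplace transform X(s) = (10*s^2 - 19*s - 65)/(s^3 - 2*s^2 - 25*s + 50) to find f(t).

Factor the denominator: s^3 - 2*s^2 - 25*s + 50 = (s - 5)*(s - 2)*(s + 5).
Partial fraction decomposition gives [4/(s + 5)] + [3/(s - 2)] + [3/(s - 5)].
Invert each term: 4/(s + 5) ↔ 4e^(-5t); 3/(s - 2) ↔ 3e^(2t); 3/(s - 5) ↔ 3e^(5t).

f(t) = 3*exp(5*t) + 3*exp(2*t) + 4*exp(-5*t)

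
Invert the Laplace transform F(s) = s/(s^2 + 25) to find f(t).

Since L{cos(5t)} = s/(s^2 + 25), the inverse is cos(5*t).

f(t) = cos(5*t)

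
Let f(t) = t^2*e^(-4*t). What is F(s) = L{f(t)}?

F(s) = 2/(s + 4)^3

L{e^(-4t)} = 1/(s + 4).
Then apply L{t^2·g(t)} = (-1)^2 d^2/ds^2[G(s)] with G(s) = 1/(s + 4):
differentiating 2 times and applying the sign gives 2/(s + 4)^3.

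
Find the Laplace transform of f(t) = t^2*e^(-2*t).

2/(s + 2)^3

L{e^(-2t)} = 1/(s + 2).
Then apply L{t^2·g(t)} = (-1)^2 d^2/ds^2[G(s)] with G(s) = 1/(s + 2):
differentiating 2 times and applying the sign gives 2/(s + 2)^3.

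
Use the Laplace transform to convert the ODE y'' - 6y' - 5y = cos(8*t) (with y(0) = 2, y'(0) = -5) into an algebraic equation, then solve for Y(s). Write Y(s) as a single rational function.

Apply the Laplace transform to the equation.
Using L{y''} = s^2 Y - s·y(0) - y'(0) and L{y'} = sY - y(0), with y(0) = 2, y'(0) = -5, the left side becomes (s^2 - 6*s - 5)Y - (2*s - 17).
The right side is L{cos(8*t)} = s/(s^2 + 64).
So (s^2 - 6*s - 5)Y = s/(s^2 + 64) + (2*s - 17).
Isolate Y and clear denominators.

Y(s) = (2*s^3 - 17*s^2 + 129*s - 1088)/(s^4 - 6*s^3 + 59*s^2 - 384*s - 320)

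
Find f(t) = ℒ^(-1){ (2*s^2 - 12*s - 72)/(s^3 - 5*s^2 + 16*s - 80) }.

Factor the denominator: s^3 - 5*s^2 + 16*s - 80 = (s - 5)*(s^2 + 16).
Partial fraction decomposition gives [-2/(s - 5)] + [4*s/(s^2 + 16)] + [8/(s^2 + 16)].
Invert each term: -2/(s - 5) ↔ -2e^(5t); 4·s/(s^2 + 16) ↔ 4cos(4t); 2·4/(s^2 + 16) ↔ 2sin(4t).

f(t) = -2*exp(5*t) + 2*sin(4*t) + 4*cos(4*t)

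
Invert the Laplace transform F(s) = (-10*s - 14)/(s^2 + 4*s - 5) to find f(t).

Factor the denominator: s^2 + 4*s - 5 = (s - 1)*(s + 5).
Partial fraction decomposition gives [-6/(s + 5)] + [-4/(s - 1)].
Invert each term: -6/(s + 5) ↔ -6e^(-5t); -4/(s - 1) ↔ -4e^(t).

f(t) = -4*exp(t) - 6*exp(-5*t)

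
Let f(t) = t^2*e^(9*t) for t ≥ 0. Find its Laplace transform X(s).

L{e^(9t)} = 1/(s - 9).
Then apply L{t^2·g(t)} = (-1)^2 d^2/ds^2[G(s)] with G(s) = 1/(s - 9):
differentiating 2 times and applying the sign gives 2/(s - 9)^3.

X(s) = 2/(s - 9)^3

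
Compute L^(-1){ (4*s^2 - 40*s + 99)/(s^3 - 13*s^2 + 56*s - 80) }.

-3*t*exp(4*t) - exp(5*t) + 5*exp(4*t)

Factor the denominator: s^3 - 13*s^2 + 56*s - 80 = (s - 5)*(s - 4)^2.
Partial fraction decomposition gives [5/(s - 4)] + [-3/(s - 4)^2] + [-1/(s - 5)].
Invert each term: 5/(s - 4) ↔ 5e^(4t); -3/(s - 4)^2 ↔ -3t·e^(4t); -1/(s - 5) ↔ -e^(5t).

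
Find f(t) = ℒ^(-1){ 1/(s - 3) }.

f(t) = exp(3*t)

Since L{e^(3t)} = 1/(s - 3), the inverse is e^(3*t).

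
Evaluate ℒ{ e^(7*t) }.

L{e^(7t)} = 1/(s - 7).

1/(s - 7)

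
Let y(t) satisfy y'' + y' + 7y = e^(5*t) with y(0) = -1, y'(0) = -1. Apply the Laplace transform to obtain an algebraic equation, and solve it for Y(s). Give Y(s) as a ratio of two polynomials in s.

Y(s) = (-s^2 + 3*s + 11)/(s^3 - 4*s^2 + 2*s - 35)

Apply the Laplace transform to the equation.
With L{y''} = s^2 Y - s·y(0) - y'(0) and L{y'} = sY - y(0), with y(0) = -1, y'(0) = -1: the LHS transforms to (s^2 + s + 7)Y - (-s - 2).
The right side is L{e^(5*t)} = 1/(s - 5).
So (s^2 + s + 7)Y = 1/(s - 5) + (-s - 2).
Isolate Y and clear denominators.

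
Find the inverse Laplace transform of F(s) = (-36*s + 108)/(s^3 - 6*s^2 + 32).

-6*t*exp(4*t) - 5*exp(4*t) + 5*exp(-2*t)

Factor the denominator: s^3 - 6*s^2 + 32 = (s - 4)^2*(s + 2).
Partial fraction decomposition gives [-5/(s - 4)] + [-6/(s - 4)^2] + [5/(s + 2)].
Invert each term: -5/(s - 4) ↔ -5e^(4t); -6/(s - 4)^2 ↔ -6t·e^(4t); 5/(s + 2) ↔ 5e^(-2t).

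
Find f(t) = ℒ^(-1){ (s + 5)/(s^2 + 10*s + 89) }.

f(t) = exp(-5*t)*cos(8*t)

Rewrite the denominator: s^2 + 10*s + 89 = (s + 5)^2 + 64.
The form in (s + 5) signals a first-shifting-theorem factor e^(-5t).
Since L{cos(8t)} = s/(s^2 + 64), the inverse is e^(-5*t)*cos(8*t).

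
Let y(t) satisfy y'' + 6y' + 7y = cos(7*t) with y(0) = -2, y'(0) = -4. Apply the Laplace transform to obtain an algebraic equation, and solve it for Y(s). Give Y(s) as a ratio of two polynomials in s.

Laplace-transform each side.
With L{y''} = s^2 Y - s·y(0) - y'(0) and L{y'} = sY - y(0), with y(0) = -2, y'(0) = -4: the LHS transforms to (s^2 + 6*s + 7)Y - (-2*s - 16).
The right side is L{cos(7*t)} = s/(s^2 + 49).
So (s^2 + 6*s + 7)Y = s/(s^2 + 49) + (-2*s - 16).
Solve for Y(s) and write it as one ratio of polynomials.

Y(s) = (-2*s^3 - 16*s^2 - 97*s - 784)/(s^4 + 6*s^3 + 56*s^2 + 294*s + 343)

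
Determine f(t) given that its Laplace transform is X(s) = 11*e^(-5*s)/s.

The factor e^(-5s) signals a time shift by c = 5 (second shifting theorem).
L{11} = 11/s, so L^-1{11/s} = 11.
Hence the inverse is u(t - 5) times that function evaluated at t - 5.

f(t) = Heaviside(t - 5)*(11)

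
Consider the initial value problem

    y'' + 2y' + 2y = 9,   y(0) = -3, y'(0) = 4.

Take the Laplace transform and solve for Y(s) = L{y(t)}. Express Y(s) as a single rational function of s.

Y(s) = (-3*s^2 - 2*s + 9)/(s^3 + 2*s^2 + 2*s)

Take the Laplace transform of both sides.
Using L{y''} = s^2 Y - s·y(0) - y'(0) and L{y'} = sY - y(0), with y(0) = -3, y'(0) = 4, the left side becomes (s^2 + 2*s + 2)Y - (-3*s - 2).
The right side is L{9} = 9/s.
So (s^2 + 2*s + 2)Y = 9/s + (-3*s - 2).
Isolate Y and clear denominators.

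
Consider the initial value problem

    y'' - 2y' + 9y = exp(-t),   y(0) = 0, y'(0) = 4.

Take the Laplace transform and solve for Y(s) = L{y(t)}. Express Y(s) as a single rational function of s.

Laplace-transform each side.
Using L{y''} = s^2 Y - s·y(0) - y'(0) and L{y'} = sY - y(0), with y(0) = 0, y'(0) = 4, the left side becomes (s^2 - 2*s + 9)Y - (4).
The right side is L{exp(-t)} = 1/(s + 1).
So (s^2 - 2*s + 9)Y = 1/(s + 1) + (4).
Isolate Y and clear denominators.

Y(s) = (4*s + 5)/(s^3 - s^2 + 7*s + 9)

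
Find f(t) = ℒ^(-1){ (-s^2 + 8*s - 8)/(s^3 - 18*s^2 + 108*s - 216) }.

f(t) = 2*t^2*exp(6*t) - 4*t*exp(6*t) - exp(6*t)

Factor the denominator: s^3 - 18*s^2 + 108*s - 216 = (s - 6)^3.
Partial fraction decomposition gives [-1/(s - 6)] + [-4/(s - 6)^2] + [4/(s - 6)^3].
Invert each term: -1/(s - 6) ↔ -e^(6t); -4/(s - 6)^2 ↔ -4t·e^(6t); 4/(s - 6)^3 ↔ (2)t^2·e^(6t).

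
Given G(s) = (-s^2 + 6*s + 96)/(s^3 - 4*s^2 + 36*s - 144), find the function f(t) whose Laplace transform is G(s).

Factor the denominator: s^3 - 4*s^2 + 36*s - 144 = (s - 4)*(s^2 + 36).
Partial fraction decomposition gives [2/(s - 4)] + [-3*s/(s^2 + 36)] + [-6/(s^2 + 36)].
Invert each term: 2/(s - 4) ↔ 2e^(4t); -3·s/(s^2 + 36) ↔ -3cos(6t); -1·6/(s^2 + 36) ↔ -sin(6t).

f(t) = 2*exp(4*t) - sin(6*t) - 3*cos(6*t)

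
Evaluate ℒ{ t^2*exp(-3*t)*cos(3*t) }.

2*(s + 3)*(s^2 + 6*s - 18)/(s^2 + 6*s + 18)^3

L{cos(3t)} = s/(s^2 + 9).
Multiplying by e^(-3t) shifts s → s + 3, so L{exp(-3*t)*cos(3*t)} = (s + 3)/((s + 3)^2 + 9).
Then apply L{t^2·g(t)} = (-1)^2 d^2/ds^2[H(s)] with H(s) = (s + 3)/((s + 3)^2 + 9):
differentiating 2 times and applying the sign gives 2*(s + 3)*(s^2 + 6*s - 18)/(s^2 + 6*s + 18)^3.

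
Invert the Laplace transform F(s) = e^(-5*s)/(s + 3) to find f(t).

The factor e^(-5s) signals a time shift by c = 5 (second shifting theorem).
L{e^(-3t)} = 1/(s + 3), so L^-1{1/(s + 3)} = e^(-3*t).
Hence the inverse is u(t - 5) times that function evaluated at t - 5.

f(t) = Heaviside(t - 5)*(exp(-3*t + 15))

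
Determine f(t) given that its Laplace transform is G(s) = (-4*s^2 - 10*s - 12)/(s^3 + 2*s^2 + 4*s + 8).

f(t) = -2*sin(2*t) - 3*cos(2*t) - exp(-2*t)

Factor the denominator: s^3 + 2*s^2 + 4*s + 8 = (s + 2)*(s^2 + 4).
Partial fraction decomposition gives [-1/(s + 2)] + [-3*s/(s^2 + 4)] + [-4/(s^2 + 4)].
Invert each term: -1/(s + 2) ↔ -e^(-2t); -3·s/(s^2 + 4) ↔ -3cos(2t); -2·2/(s^2 + 4) ↔ -2sin(2t).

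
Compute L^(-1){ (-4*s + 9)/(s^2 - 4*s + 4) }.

Factor the denominator: s^2 - 4*s + 4 = (s - 2)^2.
Partial fraction decomposition gives [-4/(s - 2)] + [(s - 2)^(-2)].
Invert each term: -4/(s - 2) ↔ -4e^(2t); 1/(s - 2)^2 ↔ t·e^(2t).

t*exp(2*t) - 4*exp(2*t)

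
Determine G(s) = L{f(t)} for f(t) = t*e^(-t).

G(s) = (s + 1)^(-2)

L{e^(-t)} = 1/(s + 1).
Then apply L{t·g(t)} = -d/ds[H(s)] with H(s) = 1/(s + 1):
differentiating 1 time and applying the sign gives (s + 1)^(-2).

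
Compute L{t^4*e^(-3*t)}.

L{t^4} = 4!/s^5 = 24/s^5.
By the first shifting theorem, multiplying by e^(-3t) replaces s with s + 3.

24/(s + 3)^5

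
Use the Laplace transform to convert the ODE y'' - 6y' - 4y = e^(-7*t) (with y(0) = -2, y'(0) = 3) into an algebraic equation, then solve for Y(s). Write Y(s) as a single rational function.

Y(s) = (-2*s^2 + s + 106)/(s^3 + s^2 - 46*s - 28)

Laplace-transform each side.
Using L{y''} = s^2 Y - s·y(0) - y'(0) and L{y'} = sY - y(0), with y(0) = -2, y'(0) = 3, the left side becomes (s^2 - 6*s - 4)Y - (-2*s + 15).
The right side is L{e^(-7*t)} = 1/(s + 7).
So (s^2 - 6*s - 4)Y = 1/(s + 7) + (-2*s + 15).
Isolate Y and clear denominators.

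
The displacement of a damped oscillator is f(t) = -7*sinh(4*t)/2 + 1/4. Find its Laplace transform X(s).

X(s) = -14/(s^2 - 16) + 1/(4*s)

Apply the Laplace transform termwise.
L{1/4} = (1/4)/s; (-7/2)·[L{sinh(4t)} = 4/(s^2 - 16)].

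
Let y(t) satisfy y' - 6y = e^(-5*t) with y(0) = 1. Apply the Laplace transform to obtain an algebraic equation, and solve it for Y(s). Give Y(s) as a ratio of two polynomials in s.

Y(s) = (s + 6)/(s^2 - s - 30)

Apply the Laplace transform to the equation.
With L{y'} = sY - y(0) = sY - 1: the LHS transforms to (s - 6)Y - (1).
The right side is L{e^(-5*t)} = 1/(s + 5).
So (s - 6)Y = 1/(s + 5) + (1).
Solve for Y(s) and write it as one ratio of polynomials.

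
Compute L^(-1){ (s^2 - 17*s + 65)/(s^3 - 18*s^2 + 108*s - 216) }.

Factor the denominator: s^3 - 18*s^2 + 108*s - 216 = (s - 6)^3.
Partial fraction decomposition gives [1/(s - 6)] + [-5/(s - 6)^2] + [-1/(s - 6)^3].
Invert each term: 1/(s - 6) ↔ e^(6t); -5/(s - 6)^2 ↔ -5t·e^(6t); -1/(s - 6)^3 ↔ (-1/2)t^2·e^(6t).

-t^2*exp(6*t)/2 - 5*t*exp(6*t) + exp(6*t)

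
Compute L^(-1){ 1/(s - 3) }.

exp(3*t)

Since L{e^(3t)} = 1/(s - 3), the inverse is exp(3*t).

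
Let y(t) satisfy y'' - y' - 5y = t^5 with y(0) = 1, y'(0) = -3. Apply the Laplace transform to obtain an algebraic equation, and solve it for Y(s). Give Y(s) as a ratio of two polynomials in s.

Y(s) = (s^7 - 4*s^6 + 120)/(s^8 - s^7 - 5*s^6)

Take the Laplace transform of both sides.
With L{y''} = s^2 Y - s·y(0) - y'(0) and L{y'} = sY - y(0), with y(0) = 1, y'(0) = -3: the LHS transforms to (s^2 - s - 5)Y - (s - 4).
The right side is L{t^5} = 120/s^6.
So (s^2 - s - 5)Y = 120/s^6 + (s - 4).
Divide through and combine into a single rational function.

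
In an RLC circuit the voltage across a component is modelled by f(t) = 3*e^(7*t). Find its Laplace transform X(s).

L{3} = 3/s.
By the first shifting theorem, multiplying by e^(7t) replaces s with s - 7.

X(s) = 3/(s - 7)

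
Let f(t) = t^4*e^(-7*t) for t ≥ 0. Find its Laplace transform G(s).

G(s) = 24/(s + 7)^5

L{t^4} = 4!/s^5 = 24/s^5.
By the first shifting theorem, multiplying by e^(-7t) replaces s with s + 7.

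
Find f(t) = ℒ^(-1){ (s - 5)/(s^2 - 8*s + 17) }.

f(t) = -exp(4*t)*sin(t) + exp(4*t)*cos(t)

Complete the square in the denominator: s^2 - 8*s + 17 = (s - 4)^2 + 1^2.
Split the numerator to match: s - 5 = 1·(s - 4) - 1·1.
Invert each term: 1·(s - 4)/((s - 4)^2 + 1) ↔ e^(4t)cos(t); -1·1/((s - 4)^2 + 1) ↔ -e^(4t)sin(t).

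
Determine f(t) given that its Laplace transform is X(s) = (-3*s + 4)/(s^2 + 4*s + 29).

f(t) = 2*exp(-2*t)*sin(5*t) - 3*exp(-2*t)*cos(5*t)

Complete the square in the denominator: s^2 + 4*s + 29 = (s + 2)^2 + 5^2.
Split the numerator to match: -3*s + 4 = -3·(s + 2) + 2·5.
Invert each term: -3·(s + 2)/((s + 2)^2 + 25) ↔ -3e^(-2t)cos(5t); 2·5/((s + 2)^2 + 25) ↔ 2e^(-2t)sin(5t).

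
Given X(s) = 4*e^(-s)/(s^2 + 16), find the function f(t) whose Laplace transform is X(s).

f(t) = Heaviside(t - 1)*(sin(4*t - 4))

The factor e^(-s) signals a time shift by c = 1 (second shifting theorem).
L{sin(4t)} = 4/(s^2 + 16), so L^-1{4/(s^2 + 16)} = sin(4*t).
Hence the inverse is u(t - 1) times that function evaluated at t - 1.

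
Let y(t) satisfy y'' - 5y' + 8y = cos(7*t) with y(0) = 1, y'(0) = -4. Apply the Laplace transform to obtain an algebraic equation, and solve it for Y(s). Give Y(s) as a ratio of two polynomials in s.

Y(s) = (s^3 - 9*s^2 + 50*s - 441)/(s^4 - 5*s^3 + 57*s^2 - 245*s + 392)

Laplace-transform each side.
With L{y''} = s^2 Y - s·y(0) - y'(0) and L{y'} = sY - y(0), with y(0) = 1, y'(0) = -4: the LHS transforms to (s^2 - 5*s + 8)Y - (s - 9).
The right side is L{cos(7*t)} = s/(s^2 + 49).
So (s^2 - 5*s + 8)Y = s/(s^2 + 49) + (s - 9).
Divide through and combine into a single rational function.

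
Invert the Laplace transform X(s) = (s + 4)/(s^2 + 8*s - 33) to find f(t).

Rewrite the denominator: s^2 + 8*s - 33 = (s + 4)^2 - 49.
The form in (s + 4) signals a first-shifting-theorem factor e^(-4t).
Since L{cosh(7t)} = s/(s^2 - 49), the inverse is e^(-4*t)*cosh(7*t).

f(t) = exp(-4*t)*cosh(7*t)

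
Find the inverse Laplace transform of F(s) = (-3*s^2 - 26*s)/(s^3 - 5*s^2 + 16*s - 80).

-5*exp(5*t) - 4*sin(4*t) + 2*cos(4*t)

Factor the denominator: s^3 - 5*s^2 + 16*s - 80 = (s - 5)*(s^2 + 16).
Partial fraction decomposition gives [-5/(s - 5)] + [2*s/(s^2 + 16)] + [-16/(s^2 + 16)].
Invert each term: -5/(s - 5) ↔ -5e^(5t); 2·s/(s^2 + 16) ↔ 2cos(4t); -4·4/(s^2 + 16) ↔ -4sin(4t).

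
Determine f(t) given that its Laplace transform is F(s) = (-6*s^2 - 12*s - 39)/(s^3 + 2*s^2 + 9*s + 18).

f(t) = -2*sin(3*t) - 3*cos(3*t) - 3*exp(-2*t)

Factor the denominator: s^3 + 2*s^2 + 9*s + 18 = (s + 2)*(s^2 + 9).
Partial fraction decomposition gives [-3/(s + 2)] + [-3*s/(s^2 + 9)] + [-6/(s^2 + 9)].
Invert each term: -3/(s + 2) ↔ -3e^(-2t); -3·s/(s^2 + 9) ↔ -3cos(3t); -2·3/(s^2 + 9) ↔ -2sin(3t).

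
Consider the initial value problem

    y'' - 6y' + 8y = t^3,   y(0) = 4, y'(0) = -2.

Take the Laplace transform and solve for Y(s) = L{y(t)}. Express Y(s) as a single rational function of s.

Apply the Laplace transform to the equation.
With L{y''} = s^2 Y - s·y(0) - y'(0) and L{y'} = sY - y(0), with y(0) = 4, y'(0) = -2: the LHS transforms to (s^2 - 6*s + 8)Y - (4*s - 26).
The right side is L{t^3} = 6/s^4.
So (s^2 - 6*s + 8)Y = 6/s^4 + (4*s - 26).
Solve for Y(s) and write it as one ratio of polynomials.

Y(s) = (4*s^5 - 26*s^4 + 6)/(s^6 - 6*s^5 + 8*s^4)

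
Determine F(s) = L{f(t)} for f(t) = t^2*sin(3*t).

F(s) = 18*(s^2 - 3)/(s^2 + 9)^3

L{sin(3t)} = 3/(s^2 + 9).
Then apply L{t^2·g(t)} = (-1)^2 d^2/ds^2[G(s)] with G(s) = 3/(s^2 + 9):
differentiating 2 times and applying the sign gives 18*(s^2 - 3)/(s^2 + 9)^3.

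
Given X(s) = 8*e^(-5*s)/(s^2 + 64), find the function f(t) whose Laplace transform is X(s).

The factor e^(-5s) signals a time shift by c = 5 (second shifting theorem).
L{sin(8t)} = 8/(s^2 + 64), so L^-1{8/(s^2 + 64)} = sin(8*t).
Hence the inverse is u(t - 5) times that function evaluated at t - 5.

f(t) = Heaviside(t - 5)*(sin(8*t - 40))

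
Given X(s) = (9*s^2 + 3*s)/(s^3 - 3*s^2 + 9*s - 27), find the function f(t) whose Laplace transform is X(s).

Factor the denominator: s^3 - 3*s^2 + 9*s - 27 = (s - 3)*(s^2 + 9).
Partial fraction decomposition gives [5/(s - 3)] + [4*s/(s^2 + 9)] + [15/(s^2 + 9)].
Invert each term: 5/(s - 3) ↔ 5e^(3t); 4·s/(s^2 + 9) ↔ 4cos(3t); 5·3/(s^2 + 9) ↔ 5sin(3t).

f(t) = 5*exp(3*t) + 5*sin(3*t) + 4*cos(3*t)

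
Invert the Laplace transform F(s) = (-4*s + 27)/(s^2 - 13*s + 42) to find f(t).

f(t) = -exp(7*t) - 3*exp(6*t)

Factor the denominator: s^2 - 13*s + 42 = (s - 7)*(s - 6).
Partial fraction decomposition gives [-3/(s - 6)] + [-1/(s - 7)].
Invert each term: -3/(s - 6) ↔ -3e^(6t); -1/(s - 7) ↔ -e^(7t).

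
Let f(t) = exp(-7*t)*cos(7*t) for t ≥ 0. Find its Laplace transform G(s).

G(s) = (s + 7)/((s + 7)^2 + 49)

L{cos(7t)} = s/(s^2 + 49).
By the first shifting theorem, multiplying by e^(-7t) replaces s with s + 7.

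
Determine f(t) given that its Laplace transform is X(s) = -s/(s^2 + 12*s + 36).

Factor the denominator: s^2 + 12*s + 36 = (s + 6)^2.
Partial fraction decomposition gives [-1/(s + 6)] + [6/(s + 6)^2].
Invert each term: -1/(s + 6) ↔ -e^(-6t); 6/(s + 6)^2 ↔ 6t·e^(-6t).

f(t) = 6*t*exp(-6*t) - exp(-6*t)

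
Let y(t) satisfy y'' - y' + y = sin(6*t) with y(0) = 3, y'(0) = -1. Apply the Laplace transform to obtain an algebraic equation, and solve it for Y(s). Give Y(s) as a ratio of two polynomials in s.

Y(s) = (3*s^3 - 4*s^2 + 108*s - 138)/(s^4 - s^3 + 37*s^2 - 36*s + 36)

Laplace-transform each side.
With L{y''} = s^2 Y - s·y(0) - y'(0) and L{y'} = sY - y(0), with y(0) = 3, y'(0) = -1: the LHS transforms to (s^2 - s + 1)Y - (3*s - 4).
The right side is L{sin(6*t)} = 6/(s^2 + 36).
So (s^2 - s + 1)Y = 6/(s^2 + 36) + (3*s - 4).
Divide through and combine into a single rational function.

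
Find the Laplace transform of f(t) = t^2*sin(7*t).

14*(3*s^2 - 49)/(s^2 + 49)^3

L{sin(7t)} = 7/(s^2 + 49).
Then apply L{t^2·g(t)} = (-1)^2 d^2/ds^2[G(s)] with G(s) = 7/(s^2 + 49):
differentiating 2 times and applying the sign gives 14*(3*s^2 - 49)/(s^2 + 49)^3.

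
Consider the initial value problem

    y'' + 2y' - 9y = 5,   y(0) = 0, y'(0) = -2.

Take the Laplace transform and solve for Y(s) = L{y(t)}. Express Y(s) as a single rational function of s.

Laplace-transform each side.
Using L{y''} = s^2 Y - s·y(0) - y'(0) and L{y'} = sY - y(0), with y(0) = 0, y'(0) = -2, the left side becomes (s^2 + 2*s - 9)Y - (-2).
The right side is L{5} = 5/s.
So (s^2 + 2*s - 9)Y = 5/s + (-2).
Isolate Y and clear denominators.

Y(s) = (-2*s + 5)/(s^3 + 2*s^2 - 9*s)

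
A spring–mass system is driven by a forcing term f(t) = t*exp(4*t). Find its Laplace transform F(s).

F(s) = (s - 4)^(-2)

L{t} = 1!/s^2 = 1/s^2.
By the first shifting theorem, multiplying by e^(4t) replaces s with s - 4.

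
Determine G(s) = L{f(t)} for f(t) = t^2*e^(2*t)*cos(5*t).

G(s) = 2*(s - 2)*(s^2 - 4*s - 71)/(s^2 - 4*s + 29)^3

L{cos(5t)} = s/(s^2 + 25).
Multiplying by e^(2t) shifts s → s - 2, so L{e^(2*t)*cos(5*t)} = (s - 2)/((s - 2)^2 + 25).
Then apply L{t^2·g(t)} = (-1)^2 d^2/ds^2[H(s)] with H(s) = (s - 2)/((s - 2)^2 + 25):
differentiating 2 times and applying the sign gives 2*(s - 2)*(s^2 - 4*s - 71)/(s^2 - 4*s + 29)^3.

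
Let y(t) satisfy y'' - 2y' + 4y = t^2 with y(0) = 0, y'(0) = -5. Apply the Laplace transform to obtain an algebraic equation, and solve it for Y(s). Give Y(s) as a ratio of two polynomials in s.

Y(s) = (-5*s^3 + 2)/(s^5 - 2*s^4 + 4*s^3)

Take the Laplace transform of both sides.
Using L{y''} = s^2 Y - s·y(0) - y'(0) and L{y'} = sY - y(0), with y(0) = 0, y'(0) = -5, the left side becomes (s^2 - 2*s + 4)Y - (-5).
The right side is L{t^2} = 2/s^3.
So (s^2 - 2*s + 4)Y = 2/s^3 + (-5).
Divide through and combine into a single rational function.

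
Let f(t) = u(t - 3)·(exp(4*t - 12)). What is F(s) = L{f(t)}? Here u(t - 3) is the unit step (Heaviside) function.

F(s) = exp(-3*s)/(s - 4)

By the second shifting theorem, L{u(t - c)·g(t - c)} = e^(-cs)·G(s) with c = 3 and G(s) = L{g(t)}.
L{e^(4t)} = 1/(s - 4).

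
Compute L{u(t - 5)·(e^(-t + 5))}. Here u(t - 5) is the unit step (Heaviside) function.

By the second shifting theorem, L{u(t - c)·g(t - c)} = e^(-cs)·G(s) with c = 5 and G(s) = L{g(t)}.
L{e^(-t)} = 1/(s + 1).

exp(-5*s)/(s + 1)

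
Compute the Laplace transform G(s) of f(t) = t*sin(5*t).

G(s) = 10*s/(s^2 + 25)^2

L{sin(5t)} = 5/(s^2 + 25).
Then apply L{t·g(t)} = -d/ds[H(s)] with H(s) = 5/(s^2 + 25):
differentiating 1 time and applying the sign gives 10*s/(s^2 + 25)^2.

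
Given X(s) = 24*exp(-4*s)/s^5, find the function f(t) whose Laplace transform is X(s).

The factor e^(-4s) signals a time shift by c = 4 (second shifting theorem).
L{t^4} = 4!/s^5 = 24/s^5, so L^-1{24/s^5} = t^4.
Hence the inverse is u(t - 4) times that function evaluated at t - 4.

f(t) = Heaviside(t - 4)*((t - 4)^4)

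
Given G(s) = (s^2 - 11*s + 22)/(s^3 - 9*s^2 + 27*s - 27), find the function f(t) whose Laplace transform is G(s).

f(t) = -t^2*exp(3*t) - 5*t*exp(3*t) + exp(3*t)

Factor the denominator: s^3 - 9*s^2 + 27*s - 27 = (s - 3)^3.
Partial fraction decomposition gives [1/(s - 3)] + [-5/(s - 3)^2] + [-2/(s - 3)^3].
Invert each term: 1/(s - 3) ↔ e^(3t); -5/(s - 3)^2 ↔ -5t·e^(3t); -2/(s - 3)^3 ↔ (-1)t^2·e^(3t).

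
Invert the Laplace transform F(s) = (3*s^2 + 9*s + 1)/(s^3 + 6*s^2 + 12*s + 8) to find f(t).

Factor the denominator: s^3 + 6*s^2 + 12*s + 8 = (s + 2)^3.
Partial fraction decomposition gives [3/(s + 2)] + [-3/(s + 2)^2] + [-5/(s + 2)^3].
Invert each term: 3/(s + 2) ↔ 3e^(-2t); -3/(s + 2)^2 ↔ -3t·e^(-2t); -5/(s + 2)^3 ↔ (-5/2)t^2·e^(-2t).

f(t) = -5*t^2*exp(-2*t)/2 - 3*t*exp(-2*t) + 3*exp(-2*t)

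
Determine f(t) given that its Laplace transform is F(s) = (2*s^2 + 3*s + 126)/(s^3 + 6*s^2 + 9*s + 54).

Factor the denominator: s^3 + 6*s^2 + 9*s + 54 = (s + 6)*(s^2 + 9).
Partial fraction decomposition gives [4/(s + 6)] + [-2*s/(s^2 + 9)] + [15/(s^2 + 9)].
Invert each term: 4/(s + 6) ↔ 4e^(-6t); -2·s/(s^2 + 9) ↔ -2cos(3t); 5·3/(s^2 + 9) ↔ 5sin(3t).

f(t) = 5*sin(3*t) - 2*cos(3*t) + 4*exp(-6*t)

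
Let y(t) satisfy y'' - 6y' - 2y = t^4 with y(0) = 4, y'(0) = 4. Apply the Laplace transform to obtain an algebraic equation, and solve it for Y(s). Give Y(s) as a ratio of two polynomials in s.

Y(s) = (4*s^6 - 20*s^5 + 24)/(s^7 - 6*s^6 - 2*s^5)

Apply the Laplace transform to the equation.
Using L{y''} = s^2 Y - s·y(0) - y'(0) and L{y'} = sY - y(0), with y(0) = 4, y'(0) = 4, the left side becomes (s^2 - 6*s - 2)Y - (4*s - 20).
The right side is L{t^4} = 24/s^5.
So (s^2 - 6*s - 2)Y = 24/s^5 + (4*s - 20).
Solve for Y(s) and write it as one ratio of polynomials.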